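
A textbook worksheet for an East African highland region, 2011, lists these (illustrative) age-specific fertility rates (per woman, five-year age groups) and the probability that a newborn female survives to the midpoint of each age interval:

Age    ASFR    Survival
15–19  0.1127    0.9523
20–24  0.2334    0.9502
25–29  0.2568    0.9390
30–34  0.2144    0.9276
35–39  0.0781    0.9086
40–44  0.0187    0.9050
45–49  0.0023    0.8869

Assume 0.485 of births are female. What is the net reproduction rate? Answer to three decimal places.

2.083

Proportion female at birth = 0.485.
Survival-weighted fertility by age (5·fₓ·Sₓ):
  15–19: 5 × 0.1127 × 0.9523 = 0.53662
  20–24: 5 × 0.2334 × 0.9502 = 1.10888
  25–29: 5 × 0.2568 × 0.9390 = 1.20568
  30–34: 5 × 0.2144 × 0.9276 = 0.99439
  35–39: 5 × 0.0781 × 0.9086 = 0.35481
  40–44: 5 × 0.0187 × 0.9050 = 0.08462
  45–49: 5 × 0.0023 × 0.8869 = 0.01020
Sum = 4.29520
NRR = 0.485 × 4.29520 = 2.08317
An NRR exceeding 1 indicates intrinsic growth under these rates.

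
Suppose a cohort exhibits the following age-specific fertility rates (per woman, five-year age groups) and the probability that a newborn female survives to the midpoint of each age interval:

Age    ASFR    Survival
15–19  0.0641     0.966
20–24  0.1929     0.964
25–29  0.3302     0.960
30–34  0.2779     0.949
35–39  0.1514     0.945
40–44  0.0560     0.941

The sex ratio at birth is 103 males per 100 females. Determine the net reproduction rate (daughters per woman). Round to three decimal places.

Proportion female at birth = 100 / (100 + 103) = 0.49261.
Each age group contributes 5 × ASFR × survival:
  15–19: 5 × 0.0641 × 0.966 = 0.30960
  20–24: 5 × 0.1929 × 0.964 = 0.92978
  25–29: 5 × 0.3302 × 0.960 = 1.58496
  30–34: 5 × 0.2779 × 0.949 = 1.31864
  35–39: 5 × 0.1514 × 0.945 = 0.71537
  40–44: 5 × 0.0560 × 0.941 = 0.26348
Sum = 5.12183
NRR = 0.49261 × 5.12183 = 2.52306

2.523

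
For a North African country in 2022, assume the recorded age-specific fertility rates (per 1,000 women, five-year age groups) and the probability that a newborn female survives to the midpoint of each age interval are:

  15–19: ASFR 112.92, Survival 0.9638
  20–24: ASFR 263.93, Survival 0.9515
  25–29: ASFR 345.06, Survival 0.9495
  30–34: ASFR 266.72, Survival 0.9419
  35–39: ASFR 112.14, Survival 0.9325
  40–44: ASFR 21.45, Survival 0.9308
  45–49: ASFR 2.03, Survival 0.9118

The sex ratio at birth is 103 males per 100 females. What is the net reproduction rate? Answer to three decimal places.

2.624

Proportion female at birth = 100 / (100 + 103) = 0.49261.
Per-age-group product (5 × ASFR × survival probability):
  15–19: 5 × 112.92/1000 × 0.9638 = 0.54416
  20–24: 5 × 263.93/1000 × 0.9515 = 1.25565
  25–29: 5 × 345.06/1000 × 0.9495 = 1.63817
  30–34: 5 × 266.72/1000 × 0.9419 = 1.25612
  35–39: 5 × 112.14/1000 × 0.9325 = 0.52285
  40–44: 5 × 21.45/1000 × 0.9308 = 0.09983
  45–49: 5 × 2.03/1000 × 0.9118 = 0.00925
Sum = 5.32603
NRR = 0.49261 × 5.32603 = 2.62366
NRR > 1, so each generation more than replaces itself.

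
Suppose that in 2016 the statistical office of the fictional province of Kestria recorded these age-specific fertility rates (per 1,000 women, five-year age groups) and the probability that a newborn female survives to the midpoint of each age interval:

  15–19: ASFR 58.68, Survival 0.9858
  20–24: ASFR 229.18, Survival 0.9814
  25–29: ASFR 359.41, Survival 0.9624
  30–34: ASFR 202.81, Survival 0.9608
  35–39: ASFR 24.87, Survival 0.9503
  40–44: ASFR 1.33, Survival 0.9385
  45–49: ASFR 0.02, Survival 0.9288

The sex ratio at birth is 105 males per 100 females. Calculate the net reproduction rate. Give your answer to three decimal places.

Proportion female at birth = 100 / (100 + 105) = 0.48780.
Weighting each age-specific rate by interval width and survival:
  15–19: 5 × 58.68/1000 × 0.9858 = 0.28923
  20–24: 5 × 229.18/1000 × 0.9814 = 1.12459
  25–29: 5 × 359.41/1000 × 0.9624 = 1.72948
  30–34: 5 × 202.81/1000 × 0.9608 = 0.97430
  35–39: 5 × 24.87/1000 × 0.9503 = 0.11817
  40–44: 5 × 1.33/1000 × 0.9385 = 0.00624
  45–49: 5 × 0.02/1000 × 0.9288 = 0.00009
Sum = 4.24210
NRR = 0.48780 × 4.24210 = 2.06930
NRR > 1, so each generation more than replaces itself.

2.069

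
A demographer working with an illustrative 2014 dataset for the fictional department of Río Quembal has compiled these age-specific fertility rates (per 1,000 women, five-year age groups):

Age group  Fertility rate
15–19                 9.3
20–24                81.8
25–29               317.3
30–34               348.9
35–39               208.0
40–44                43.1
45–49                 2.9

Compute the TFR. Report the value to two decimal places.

5.06

Sum of ASFRs = 9.3 + 81.8 + 317.3 + 348.9 + 208.0 + 43.1 + 2.9 = 1011.3
TFR = 5 × 1011.3 / 1000 = 5.0565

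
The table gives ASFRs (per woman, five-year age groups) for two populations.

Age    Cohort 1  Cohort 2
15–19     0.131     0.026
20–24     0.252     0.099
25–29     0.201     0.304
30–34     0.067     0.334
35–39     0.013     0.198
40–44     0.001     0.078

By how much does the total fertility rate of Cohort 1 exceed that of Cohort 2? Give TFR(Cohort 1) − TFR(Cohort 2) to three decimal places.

-1.870

Cohort 1:
  Sum of ASFRs = 0.131 + 0.252 + 0.201 + 0.067 + 0.013 + 0.001 = 0.665
  TFR = 5 × 0.665 = 3.325
Cohort 2:
  Sum of ASFRs = 0.026 + 0.099 + 0.304 + 0.334 + 0.198 + 0.078 = 1.039
  TFR = 5 × 1.039 = 5.195
Difference = 3.325 − 5.195 = -1.87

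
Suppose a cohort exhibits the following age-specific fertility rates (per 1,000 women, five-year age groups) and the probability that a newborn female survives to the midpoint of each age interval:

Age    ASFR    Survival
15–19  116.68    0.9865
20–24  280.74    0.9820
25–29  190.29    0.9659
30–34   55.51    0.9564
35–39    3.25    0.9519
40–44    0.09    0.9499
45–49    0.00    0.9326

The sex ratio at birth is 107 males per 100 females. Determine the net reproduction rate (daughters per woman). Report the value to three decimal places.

Proportion female at birth = 100 / (100 + 107) = 0.48309.
Per-age-group product (5 × ASFR × survival probability):
  15–19: 5 × 116.68/1000 × 0.9865 = 0.57552
  20–24: 5 × 280.74/1000 × 0.9820 = 1.37843
  25–29: 5 × 190.29/1000 × 0.9659 = 0.91901
  30–34: 5 × 55.51/1000 × 0.9564 = 0.26545
  35–39: 5 × 3.25/1000 × 0.9519 = 0.01547
  40–44: 5 × 0.09/1000 × 0.9499 = 0.00043
  45–49: 5 × 0.00/1000 × 0.9326 = 0.00000
Sum = 3.15431
NRR = 0.48309 × 3.15431 = 1.52382
An NRR exceeding 1 indicates intrinsic growth under these rates.

1.524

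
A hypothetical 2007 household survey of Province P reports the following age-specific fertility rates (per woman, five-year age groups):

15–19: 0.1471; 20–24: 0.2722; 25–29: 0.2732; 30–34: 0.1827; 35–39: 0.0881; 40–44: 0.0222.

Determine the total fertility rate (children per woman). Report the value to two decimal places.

Sum of ASFRs = 0.1471 + 0.2722 + 0.2732 + 0.1827 + 0.0881 + 0.0222 = 0.9855
TFR = 5 × 0.9855 = 4.9275

4.93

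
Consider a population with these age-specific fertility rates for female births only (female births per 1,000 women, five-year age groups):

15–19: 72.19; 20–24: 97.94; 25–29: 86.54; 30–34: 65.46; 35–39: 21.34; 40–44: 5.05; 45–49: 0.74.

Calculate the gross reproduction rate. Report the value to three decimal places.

Sum of female ASFRs = 72.19 + 97.94 + 86.54 + 65.46 + 21.34 + 5.05 + 0.74 = 349.26
GRR = 5 × 349.26 / 1000 = 1.7463

1.746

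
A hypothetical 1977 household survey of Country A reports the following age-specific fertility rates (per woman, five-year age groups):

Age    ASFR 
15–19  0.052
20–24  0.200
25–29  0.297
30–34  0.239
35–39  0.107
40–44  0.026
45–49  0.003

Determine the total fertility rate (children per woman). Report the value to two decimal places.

Sum of ASFRs = 0.052 + 0.200 + 0.297 + 0.239 + 0.107 + 0.026 + 0.003 = 0.924
TFR = 5 × 0.924 = 4.62

4.62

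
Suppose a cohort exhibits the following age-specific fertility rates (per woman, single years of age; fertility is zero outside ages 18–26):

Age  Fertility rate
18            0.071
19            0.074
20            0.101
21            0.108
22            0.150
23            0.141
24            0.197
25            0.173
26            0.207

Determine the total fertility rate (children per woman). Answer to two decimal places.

Sum of ASFRs = 0.071 + 0.074 + 0.101 + 0.108 + 0.150 + 0.141 + 0.197 + 0.173 + 0.207 = 1.222
TFR = 1.222

1.22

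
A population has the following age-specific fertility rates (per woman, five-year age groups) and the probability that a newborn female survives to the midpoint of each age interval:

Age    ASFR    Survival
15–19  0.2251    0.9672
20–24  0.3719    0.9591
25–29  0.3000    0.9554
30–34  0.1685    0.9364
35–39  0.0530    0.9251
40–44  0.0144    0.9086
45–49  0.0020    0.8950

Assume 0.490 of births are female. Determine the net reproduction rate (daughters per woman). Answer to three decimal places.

Proportion female at birth = 0.490.
Survival-weighted fertility by age (5·fₓ·Sₓ):
  15–19: 5 × 0.2251 × 0.9672 = 1.08858
  20–24: 5 × 0.3719 × 0.9591 = 1.78345
  25–29: 5 × 0.3000 × 0.9554 = 1.43310
  30–34: 5 × 0.1685 × 0.9364 = 0.78892
  35–39: 5 × 0.0530 × 0.9251 = 0.24515
  40–44: 5 × 0.0144 × 0.9086 = 0.06542
  45–49: 5 × 0.0020 × 0.8950 = 0.00895
Sum = 5.41357
NRR = 0.490 × 5.41357 = 2.65265
With NRR above 1 the population is above replacement fertility.

2.653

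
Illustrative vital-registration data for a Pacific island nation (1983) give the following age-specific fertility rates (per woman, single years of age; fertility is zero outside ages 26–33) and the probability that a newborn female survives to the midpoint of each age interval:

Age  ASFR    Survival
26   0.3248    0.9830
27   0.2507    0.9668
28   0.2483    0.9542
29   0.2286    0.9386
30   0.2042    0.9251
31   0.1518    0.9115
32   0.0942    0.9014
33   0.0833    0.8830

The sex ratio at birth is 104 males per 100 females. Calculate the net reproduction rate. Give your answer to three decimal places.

0.735

Proportion female at birth = 100 / (100 + 104) = 0.49020.
Weighting each age-specific rate by interval width and survival:
  26: 1 × 0.3248 × 0.9830 = 0.31928
  27: 1 × 0.2507 × 0.9668 = 0.24238
  28: 1 × 0.2483 × 0.9542 = 0.23693
  29: 1 × 0.2286 × 0.9386 = 0.21456
  30: 1 × 0.2042 × 0.9251 = 0.18891
  31: 1 × 0.1518 × 0.9115 = 0.13837
  32: 1 × 0.0942 × 0.9014 = 0.08491
  33: 1 × 0.0833 × 0.8830 = 0.07355
Sum = 1.49889
NRR = 0.49020 × 1.49889 = 0.73476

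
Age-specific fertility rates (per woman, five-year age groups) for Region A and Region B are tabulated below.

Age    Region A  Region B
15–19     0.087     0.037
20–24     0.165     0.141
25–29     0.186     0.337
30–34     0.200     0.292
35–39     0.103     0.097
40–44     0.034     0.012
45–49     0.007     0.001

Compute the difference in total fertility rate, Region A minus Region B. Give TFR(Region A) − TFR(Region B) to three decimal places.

-0.675

Region A:
  Sum of ASFRs = 0.087 + 0.165 + 0.186 + 0.200 + 0.103 + 0.034 + 0.007 = 0.782
  TFR = 5 × 0.782 = 3.91
Region B:
  Sum of ASFRs = 0.037 + 0.141 + 0.337 + 0.292 + 0.097 + 0.012 + 0.001 = 0.917
  TFR = 5 × 0.917 = 4.585
Difference = 3.91 − 4.585 = -0.675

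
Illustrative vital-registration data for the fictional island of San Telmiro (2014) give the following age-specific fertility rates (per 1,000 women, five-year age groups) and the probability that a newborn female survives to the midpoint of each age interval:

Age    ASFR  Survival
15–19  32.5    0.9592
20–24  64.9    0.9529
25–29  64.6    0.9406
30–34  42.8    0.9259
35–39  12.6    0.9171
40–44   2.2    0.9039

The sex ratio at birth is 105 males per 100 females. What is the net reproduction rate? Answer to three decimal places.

0.505

Proportion female at birth = 100 / (100 + 105) = 0.48780.
Each age group contributes 5 × ASFR × survival:
  15–19: 5 × 32.5/1000 × 0.9592 = 0.15587
  20–24: 5 × 64.9/1000 × 0.9529 = 0.30922
  25–29: 5 × 64.6/1000 × 0.9406 = 0.30381
  30–34: 5 × 42.8/1000 × 0.9259 = 0.19814
  35–39: 5 × 12.6/1000 × 0.9171 = 0.05778
  40–44: 5 × 2.2/1000 × 0.9039 = 0.00994
Sum = 1.03476
NRR = 0.48780 × 1.03476 = 0.50476
With NRR below 1 the population is below replacement fertility.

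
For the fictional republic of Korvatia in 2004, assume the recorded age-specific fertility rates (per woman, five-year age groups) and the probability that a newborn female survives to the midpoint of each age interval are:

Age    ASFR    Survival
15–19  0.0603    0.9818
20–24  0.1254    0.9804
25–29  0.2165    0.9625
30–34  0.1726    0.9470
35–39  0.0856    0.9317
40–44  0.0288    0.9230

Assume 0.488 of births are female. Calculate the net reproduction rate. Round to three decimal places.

1.611

Proportion female at birth = 0.488.
Per-age-group product (5 × ASFR × survival probability):
  15–19: 5 × 0.0603 × 0.9818 = 0.29601
  20–24: 5 × 0.1254 × 0.9804 = 0.61471
  25–29: 5 × 0.2165 × 0.9625 = 1.04191
  30–34: 5 × 0.1726 × 0.9470 = 0.81726
  35–39: 5 × 0.0856 × 0.9317 = 0.39877
  40–44: 5 × 0.0288 × 0.9230 = 0.13291
Sum = 3.30157
NRR = 0.488 × 3.30157 = 1.61117
NRR > 1, so each generation more than replaces itself.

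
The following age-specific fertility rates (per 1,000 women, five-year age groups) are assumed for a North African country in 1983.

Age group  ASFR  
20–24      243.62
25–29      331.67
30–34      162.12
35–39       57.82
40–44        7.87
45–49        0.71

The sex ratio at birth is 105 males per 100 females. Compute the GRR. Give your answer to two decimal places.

Proportion female at birth = 100 / (100 + 105) = 0.48780.
Sum of ASFRs = 243.62 + 331.67 + 162.12 + 57.82 + 7.87 + 0.71 = 803.81
TFR = 5 × 803.81 / 1000 = 4.01905
GRR = 0.48780 × 4.01905 = 1.96049

1.96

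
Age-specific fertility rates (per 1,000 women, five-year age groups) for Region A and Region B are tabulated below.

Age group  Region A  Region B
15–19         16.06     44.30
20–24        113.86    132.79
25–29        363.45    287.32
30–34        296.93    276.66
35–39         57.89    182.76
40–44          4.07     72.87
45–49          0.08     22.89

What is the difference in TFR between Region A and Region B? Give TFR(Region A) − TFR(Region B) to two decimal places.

-0.84

Region A:
  Sum of ASFRs = 16.06 + 113.86 + 363.45 + 296.93 + 57.89 + 4.07 + 0.08 = 852.34
  TFR = 5 × 852.34 / 1000 = 4.2617
Region B:
  Sum of ASFRs = 44.30 + 132.79 + 287.32 + 276.66 + 182.76 + 72.87 + 22.89 = 1019.59
  TFR = 5 × 1019.59 / 1000 = 5.09795
Difference = 4.2617 − 5.09795 = -0.83625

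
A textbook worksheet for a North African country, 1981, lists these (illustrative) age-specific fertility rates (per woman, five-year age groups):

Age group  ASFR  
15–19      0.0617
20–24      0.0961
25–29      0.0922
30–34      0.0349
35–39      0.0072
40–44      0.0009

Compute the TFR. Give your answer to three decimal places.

1.465

Sum of ASFRs = 0.0617 + 0.0961 + 0.0922 + 0.0349 + 0.0072 + 0.0009 = 0.2930
TFR = 5 × 0.2930 = 1.465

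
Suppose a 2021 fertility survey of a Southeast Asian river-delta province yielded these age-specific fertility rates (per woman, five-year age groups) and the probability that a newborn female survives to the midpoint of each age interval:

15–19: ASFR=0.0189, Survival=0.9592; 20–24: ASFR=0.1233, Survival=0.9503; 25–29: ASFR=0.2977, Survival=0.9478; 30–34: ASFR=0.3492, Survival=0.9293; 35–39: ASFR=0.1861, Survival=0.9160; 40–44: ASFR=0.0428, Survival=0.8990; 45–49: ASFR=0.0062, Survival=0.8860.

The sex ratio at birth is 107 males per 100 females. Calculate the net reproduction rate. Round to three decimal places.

Proportion female at birth = 100 / (100 + 107) = 0.48309.
Survival-weighted fertility by age (5·fₓ·Sₓ):
  15–19: 5 × 0.0189 × 0.9592 = 0.09064
  20–24: 5 × 0.1233 × 0.9503 = 0.58586
  25–29: 5 × 0.2977 × 0.9478 = 1.41080
  30–34: 5 × 0.3492 × 0.9293 = 1.62256
  35–39: 5 × 0.1861 × 0.9160 = 0.85234
  40–44: 5 × 0.0428 × 0.8990 = 0.19239
  45–49: 5 × 0.0062 × 0.8860 = 0.02747
Sum = 4.78206
NRR = 0.48309 × 4.78206 = 2.31017

2.310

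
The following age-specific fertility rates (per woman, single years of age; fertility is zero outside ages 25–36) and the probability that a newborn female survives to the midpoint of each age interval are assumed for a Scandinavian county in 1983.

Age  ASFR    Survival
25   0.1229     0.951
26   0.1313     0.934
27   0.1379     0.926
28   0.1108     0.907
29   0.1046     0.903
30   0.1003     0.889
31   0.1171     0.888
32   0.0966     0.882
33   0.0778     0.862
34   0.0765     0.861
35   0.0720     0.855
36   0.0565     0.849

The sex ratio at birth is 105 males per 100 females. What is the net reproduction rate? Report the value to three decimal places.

Proportion female at birth = 100 / (100 + 105) = 0.48780.
Each age group contributes 1 × ASFR × survival:
  25: 1 × 0.1229 × 0.951 = 0.11688
  26: 1 × 0.1313 × 0.934 = 0.12263
  27: 1 × 0.1379 × 0.926 = 0.12770
  28: 1 × 0.1108 × 0.907 = 0.10050
  29: 1 × 0.1046 × 0.903 = 0.09445
  30: 1 × 0.1003 × 0.889 = 0.08917
  31: 1 × 0.1171 × 0.888 = 0.10398
  32: 1 × 0.0966 × 0.882 = 0.08520
  33: 1 × 0.0778 × 0.862 = 0.06706
  34: 1 × 0.0765 × 0.861 = 0.06587
  35: 1 × 0.0720 × 0.855 = 0.06156
  36: 1 × 0.0565 × 0.849 = 0.04797
Sum = 1.08297
NRR = 0.48780 × 1.08297 = 0.52827

0.528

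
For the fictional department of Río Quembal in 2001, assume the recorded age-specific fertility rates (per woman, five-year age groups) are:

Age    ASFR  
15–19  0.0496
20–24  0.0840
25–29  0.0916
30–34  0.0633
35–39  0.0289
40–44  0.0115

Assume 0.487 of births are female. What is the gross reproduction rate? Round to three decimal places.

Proportion female at birth = 0.487.
Sum of ASFRs = 0.0496 + 0.0840 + 0.0916 + 0.0633 + 0.0289 + 0.0115 = 0.3289
TFR = 5 × 0.3289 = 1.6445
GRR = 0.487 × 1.6445 = 0.80087

0.801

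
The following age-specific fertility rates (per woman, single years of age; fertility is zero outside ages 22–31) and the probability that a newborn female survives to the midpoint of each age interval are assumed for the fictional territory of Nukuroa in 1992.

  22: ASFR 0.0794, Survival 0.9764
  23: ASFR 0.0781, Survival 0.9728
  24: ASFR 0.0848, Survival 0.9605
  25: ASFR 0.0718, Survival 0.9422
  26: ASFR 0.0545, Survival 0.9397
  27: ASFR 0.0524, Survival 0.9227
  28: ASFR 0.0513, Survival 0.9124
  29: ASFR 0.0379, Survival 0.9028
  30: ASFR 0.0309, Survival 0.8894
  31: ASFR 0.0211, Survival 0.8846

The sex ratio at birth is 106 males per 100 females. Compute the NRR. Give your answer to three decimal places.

0.257

Proportion female at birth = 100 / (100 + 106) = 0.48544.
Per-age-group product (1 × ASFR × survival probability):
  22: 1 × 0.0794 × 0.9764 = 0.07753
  23: 1 × 0.0781 × 0.9728 = 0.07598
  24: 1 × 0.0848 × 0.9605 = 0.08145
  25: 1 × 0.0718 × 0.9422 = 0.06765
  26: 1 × 0.0545 × 0.9397 = 0.05121
  27: 1 × 0.0524 × 0.9227 = 0.04835
  28: 1 × 0.0513 × 0.9124 = 0.04681
  29: 1 × 0.0379 × 0.9028 = 0.03422
  30: 1 × 0.0309 × 0.8894 = 0.02748
  31: 1 × 0.0211 × 0.8846 = 0.01867
Sum = 0.52935
NRR = 0.48544 × 0.52935 = 0.25697
NRR < 1, so the cohort does not fully replace itself.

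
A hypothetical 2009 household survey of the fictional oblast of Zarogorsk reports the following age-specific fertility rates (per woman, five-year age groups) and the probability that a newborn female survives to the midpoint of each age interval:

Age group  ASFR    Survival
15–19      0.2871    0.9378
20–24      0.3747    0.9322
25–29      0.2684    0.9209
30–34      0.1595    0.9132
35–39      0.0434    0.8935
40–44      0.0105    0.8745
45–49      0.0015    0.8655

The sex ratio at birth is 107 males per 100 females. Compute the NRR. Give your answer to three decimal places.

Proportion female at birth = 100 / (100 + 107) = 0.48309.
Weighting each age-specific rate by interval width and survival:
  15–19: 5 × 0.2871 × 0.9378 = 1.34621
  20–24: 5 × 0.3747 × 0.9322 = 1.74648
  25–29: 5 × 0.2684 × 0.9209 = 1.23585
  30–34: 5 × 0.1595 × 0.9132 = 0.72828
  35–39: 5 × 0.0434 × 0.8935 = 0.19389
  40–44: 5 × 0.0105 × 0.8745 = 0.04591
  45–49: 5 × 0.0015 × 0.8655 = 0.00649
Sum = 5.30311
NRR = 0.48309 × 5.30311 = 2.56188
NRR > 1, so each generation more than replaces itself.

2.562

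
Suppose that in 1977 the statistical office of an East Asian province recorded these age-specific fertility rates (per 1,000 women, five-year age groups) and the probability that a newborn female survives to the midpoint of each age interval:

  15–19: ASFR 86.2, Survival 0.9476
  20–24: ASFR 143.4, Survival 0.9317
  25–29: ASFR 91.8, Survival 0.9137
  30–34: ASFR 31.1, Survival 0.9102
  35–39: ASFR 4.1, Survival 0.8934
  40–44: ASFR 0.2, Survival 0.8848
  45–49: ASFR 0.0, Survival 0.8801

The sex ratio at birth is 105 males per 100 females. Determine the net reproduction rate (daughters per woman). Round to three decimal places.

0.808

Proportion female at birth = 100 / (100 + 105) = 0.48780.
Per-age-group product (5 × ASFR × survival probability):
  15–19: 5 × 86.2/1000 × 0.9476 = 0.40842
  20–24: 5 × 143.4/1000 × 0.9317 = 0.66803
  25–29: 5 × 91.8/1000 × 0.9137 = 0.41939
  30–34: 5 × 31.1/1000 × 0.9102 = 0.14154
  35–39: 5 × 4.1/1000 × 0.8934 = 0.01831
  40–44: 5 × 0.2/1000 × 0.8848 = 0.00088
  45–49: 5 × 0.0/1000 × 0.8801 = 0.00000
Sum = 1.65657
NRR = 0.48780 × 1.65657 = 0.80807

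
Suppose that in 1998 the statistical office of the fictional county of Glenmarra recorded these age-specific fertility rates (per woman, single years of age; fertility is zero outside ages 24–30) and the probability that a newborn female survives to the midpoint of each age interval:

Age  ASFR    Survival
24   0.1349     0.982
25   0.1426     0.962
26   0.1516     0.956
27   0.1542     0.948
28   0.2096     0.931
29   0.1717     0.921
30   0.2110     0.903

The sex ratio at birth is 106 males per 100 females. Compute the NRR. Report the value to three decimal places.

0.536

Proportion female at birth = 100 / (100 + 106) = 0.48544.
Each age group contributes 1 × ASFR × survival:
  24: 1 × 0.1349 × 0.982 = 0.13247
  25: 1 × 0.1426 × 0.962 = 0.13718
  26: 1 × 0.1516 × 0.956 = 0.14493
  27: 1 × 0.1542 × 0.948 = 0.14618
  28: 1 × 0.2096 × 0.931 = 0.19514
  29: 1 × 0.1717 × 0.921 = 0.15814
  30: 1 × 0.2110 × 0.903 = 0.19053
Sum = 1.10457
NRR = 0.48544 × 1.10457 = 0.53620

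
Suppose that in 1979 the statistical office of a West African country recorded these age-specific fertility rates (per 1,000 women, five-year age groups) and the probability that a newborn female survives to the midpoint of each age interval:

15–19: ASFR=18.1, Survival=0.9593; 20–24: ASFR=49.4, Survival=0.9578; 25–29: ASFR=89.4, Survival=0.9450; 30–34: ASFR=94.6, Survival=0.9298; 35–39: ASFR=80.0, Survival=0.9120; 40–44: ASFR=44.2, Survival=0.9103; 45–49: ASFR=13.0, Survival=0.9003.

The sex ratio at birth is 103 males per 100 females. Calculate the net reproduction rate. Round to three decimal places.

0.892

Proportion female at birth = 100 / (100 + 103) = 0.49261.
Survival-weighted fertility by age (5·fₓ·Sₓ):
  15–19: 5 × 18.1/1000 × 0.9593 = 0.08682
  20–24: 5 × 49.4/1000 × 0.9578 = 0.23658
  25–29: 5 × 89.4/1000 × 0.9450 = 0.42242
  30–34: 5 × 94.6/1000 × 0.9298 = 0.43980
  35–39: 5 × 80.0/1000 × 0.9120 = 0.36480
  40–44: 5 × 44.2/1000 × 0.9103 = 0.20118
  45–49: 5 × 13.0/1000 × 0.9003 = 0.05852
Sum = 1.81012
NRR = 0.49261 × 1.81012 = 0.89168
NRR < 1, so the cohort does not fully replace itself.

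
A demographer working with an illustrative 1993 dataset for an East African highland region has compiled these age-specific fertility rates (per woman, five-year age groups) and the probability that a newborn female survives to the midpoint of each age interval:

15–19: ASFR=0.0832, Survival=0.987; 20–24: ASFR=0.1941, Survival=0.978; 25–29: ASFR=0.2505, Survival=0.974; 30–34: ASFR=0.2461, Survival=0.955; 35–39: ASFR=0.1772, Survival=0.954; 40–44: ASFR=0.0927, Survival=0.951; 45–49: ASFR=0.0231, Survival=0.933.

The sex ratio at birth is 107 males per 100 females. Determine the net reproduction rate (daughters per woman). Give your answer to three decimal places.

2.487

Proportion female at birth = 100 / (100 + 107) = 0.48309.
Per-age-group product (5 × ASFR × survival probability):
  15–19: 5 × 0.0832 × 0.987 = 0.41059
  20–24: 5 × 0.1941 × 0.978 = 0.94915
  25–29: 5 × 0.2505 × 0.974 = 1.21994
  30–34: 5 × 0.2461 × 0.955 = 1.17513
  35–39: 5 × 0.1772 × 0.954 = 0.84524
  40–44: 5 × 0.0927 × 0.951 = 0.44079
  45–49: 5 × 0.0231 × 0.933 = 0.10776
Sum = 5.14860
NRR = 0.48309 × 5.14860 = 2.48724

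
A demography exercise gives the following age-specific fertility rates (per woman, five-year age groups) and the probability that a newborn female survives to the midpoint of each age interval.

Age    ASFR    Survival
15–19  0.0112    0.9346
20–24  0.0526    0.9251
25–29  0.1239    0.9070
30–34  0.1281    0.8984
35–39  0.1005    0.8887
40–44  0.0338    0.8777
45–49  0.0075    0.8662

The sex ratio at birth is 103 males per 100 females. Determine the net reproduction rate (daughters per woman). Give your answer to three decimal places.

Proportion female at birth = 100 / (100 + 103) = 0.49261.
Each age group contributes 5 × ASFR × survival:
  15–19: 5 × 0.0112 × 0.9346 = 0.05234
  20–24: 5 × 0.0526 × 0.9251 = 0.24330
  25–29: 5 × 0.1239 × 0.9070 = 0.56189
  30–34: 5 × 0.1281 × 0.8984 = 0.57543
  35–39: 5 × 0.1005 × 0.8887 = 0.44657
  40–44: 5 × 0.0338 × 0.8777 = 0.14833
  45–49: 5 × 0.0075 × 0.8662 = 0.03248
Sum = 2.06034
NRR = 0.49261 × 2.06034 = 1.01494
NRR > 1, so each generation more than replaces itself.

1.015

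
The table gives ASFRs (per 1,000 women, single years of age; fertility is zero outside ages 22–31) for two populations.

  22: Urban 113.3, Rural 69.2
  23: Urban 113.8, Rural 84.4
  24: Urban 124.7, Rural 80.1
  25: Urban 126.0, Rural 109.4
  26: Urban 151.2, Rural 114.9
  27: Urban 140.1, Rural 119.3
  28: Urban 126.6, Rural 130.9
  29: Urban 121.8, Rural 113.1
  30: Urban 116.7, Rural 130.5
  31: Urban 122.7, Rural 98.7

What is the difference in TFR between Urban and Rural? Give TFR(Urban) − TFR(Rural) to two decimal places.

Urban:
  Sum of ASFRs = 113.3 + 113.8 + 124.7 + 126.0 + 151.2 + 140.1 + 126.6 + 121.8 + 116.7 + 122.7 = 1256.9
  TFR = 1256.9 / 1000 = 1.2569
Rural:
  Sum of ASFRs = 69.2 + 84.4 + 80.1 + 109.4 + 114.9 + 119.3 + 130.9 + 113.1 + 130.5 + 98.7 = 1050.5
  TFR = 1050.5 / 1000 = 1.0505
Difference = 1.2569 − 1.0505 = 0.2064

0.21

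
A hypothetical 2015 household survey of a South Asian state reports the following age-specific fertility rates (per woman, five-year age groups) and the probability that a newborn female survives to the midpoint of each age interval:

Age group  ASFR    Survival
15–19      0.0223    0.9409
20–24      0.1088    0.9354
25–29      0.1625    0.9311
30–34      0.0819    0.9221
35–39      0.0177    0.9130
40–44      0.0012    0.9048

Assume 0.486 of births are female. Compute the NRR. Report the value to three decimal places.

Proportion female at birth = 0.486.
Survival-weighted fertility by age (5·fₓ·Sₓ):
  15–19: 5 × 0.0223 × 0.9409 = 0.10491
  20–24: 5 × 0.1088 × 0.9354 = 0.50886
  25–29: 5 × 0.1625 × 0.9311 = 0.75652
  30–34: 5 × 0.0819 × 0.9221 = 0.37760
  35–39: 5 × 0.0177 × 0.9130 = 0.08080
  40–44: 5 × 0.0012 × 0.9048 = 0.00543
Sum = 1.83412
NRR = 0.486 × 1.83412 = 0.89138

0.891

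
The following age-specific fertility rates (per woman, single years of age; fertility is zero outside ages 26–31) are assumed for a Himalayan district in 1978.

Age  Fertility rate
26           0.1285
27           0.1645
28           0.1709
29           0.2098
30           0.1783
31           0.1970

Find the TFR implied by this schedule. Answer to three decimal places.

Sum of ASFRs = 0.1285 + 0.1645 + 0.1709 + 0.2098 + 0.1783 + 0.1970 = 1.0490
TFR = 1.049

1.049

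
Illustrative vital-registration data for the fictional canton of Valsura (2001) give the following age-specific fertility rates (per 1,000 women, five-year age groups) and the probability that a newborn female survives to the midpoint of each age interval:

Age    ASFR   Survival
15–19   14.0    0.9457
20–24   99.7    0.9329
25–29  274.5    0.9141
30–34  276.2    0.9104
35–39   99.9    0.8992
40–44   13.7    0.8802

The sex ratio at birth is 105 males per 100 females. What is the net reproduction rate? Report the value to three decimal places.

Proportion female at birth = 100 / (100 + 105) = 0.48780.
Per-age-group product (5 × ASFR × survival probability):
  15–19: 5 × 14.0/1000 × 0.9457 = 0.06620
  20–24: 5 × 99.7/1000 × 0.9329 = 0.46505
  25–29: 5 × 274.5/1000 × 0.9141 = 1.25460
  30–34: 5 × 276.2/1000 × 0.9104 = 1.25726
  35–39: 5 × 99.9/1000 × 0.8992 = 0.44915
  40–44: 5 × 13.7/1000 × 0.8802 = 0.06029
Sum = 3.55255
NRR = 0.48780 × 3.55255 = 1.73293

1.733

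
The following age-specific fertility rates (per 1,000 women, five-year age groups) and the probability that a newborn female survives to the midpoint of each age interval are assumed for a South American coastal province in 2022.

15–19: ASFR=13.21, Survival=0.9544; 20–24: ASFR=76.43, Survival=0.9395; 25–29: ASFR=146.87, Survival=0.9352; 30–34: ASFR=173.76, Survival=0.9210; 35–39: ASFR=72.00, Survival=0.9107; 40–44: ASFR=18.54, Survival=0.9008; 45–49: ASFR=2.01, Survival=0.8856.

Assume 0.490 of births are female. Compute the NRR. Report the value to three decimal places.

Proportion female at birth = 0.490.
Each age group contributes 5 × ASFR × survival:
  15–19: 5 × 13.21/1000 × 0.9544 = 0.06304
  20–24: 5 × 76.43/1000 × 0.9395 = 0.35903
  25–29: 5 × 146.87/1000 × 0.9352 = 0.68676
  30–34: 5 × 173.76/1000 × 0.9210 = 0.80016
  35–39: 5 × 72.00/1000 × 0.9107 = 0.32785
  40–44: 5 × 18.54/1000 × 0.9008 = 0.08350
  45–49: 5 × 2.01/1000 × 0.8856 = 0.00890
Sum = 2.32924
NRR = 0.490 × 2.32924 = 1.14133
NRR > 1, so each generation more than replaces itself.

1.141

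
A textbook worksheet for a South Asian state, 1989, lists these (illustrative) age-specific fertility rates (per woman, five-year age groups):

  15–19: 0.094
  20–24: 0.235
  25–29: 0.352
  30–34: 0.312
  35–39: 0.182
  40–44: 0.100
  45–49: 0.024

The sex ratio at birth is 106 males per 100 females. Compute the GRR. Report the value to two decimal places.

Proportion female at birth = 100 / (100 + 106) = 0.48544.
Sum of ASFRs = 0.094 + 0.235 + 0.352 + 0.312 + 0.182 + 0.100 + 0.024 = 1.299
TFR = 5 × 1.299 = 6.495
GRR = 0.48544 × 6.495 = 3.15293

3.15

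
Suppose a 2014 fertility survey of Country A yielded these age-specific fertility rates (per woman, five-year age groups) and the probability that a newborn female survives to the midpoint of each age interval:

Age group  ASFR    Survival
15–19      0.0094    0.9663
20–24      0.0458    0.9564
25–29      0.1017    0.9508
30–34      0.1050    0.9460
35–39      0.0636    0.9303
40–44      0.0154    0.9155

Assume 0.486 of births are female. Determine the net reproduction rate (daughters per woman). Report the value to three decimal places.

0.783

Proportion female at birth = 0.486.
Weighting each age-specific rate by interval width and survival:
  15–19: 5 × 0.0094 × 0.9663 = 0.04542
  20–24: 5 × 0.0458 × 0.9564 = 0.21902
  25–29: 5 × 0.1017 × 0.9508 = 0.48348
  30–34: 5 × 0.1050 × 0.9460 = 0.49665
  35–39: 5 × 0.0636 × 0.9303 = 0.29584
  40–44: 5 × 0.0154 × 0.9155 = 0.07049
Sum = 1.61090
NRR = 0.486 × 1.61090 = 0.78290
An NRR under 1 implies long-run decline under these rates.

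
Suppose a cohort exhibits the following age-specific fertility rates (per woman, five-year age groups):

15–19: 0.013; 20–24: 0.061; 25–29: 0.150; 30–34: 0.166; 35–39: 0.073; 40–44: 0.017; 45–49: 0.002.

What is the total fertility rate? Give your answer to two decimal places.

Sum of ASFRs = 0.013 + 0.061 + 0.150 + 0.166 + 0.073 + 0.017 + 0.002 = 0.482
TFR = 5 × 0.482 = 2.41

2.41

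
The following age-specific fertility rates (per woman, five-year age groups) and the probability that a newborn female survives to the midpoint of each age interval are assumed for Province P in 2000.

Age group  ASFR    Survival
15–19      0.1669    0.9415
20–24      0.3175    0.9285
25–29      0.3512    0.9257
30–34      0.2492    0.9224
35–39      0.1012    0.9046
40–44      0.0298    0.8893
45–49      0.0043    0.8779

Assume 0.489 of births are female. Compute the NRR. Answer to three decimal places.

2.760

Proportion female at birth = 0.489.
Survival-weighted fertility by age (5·fₓ·Sₓ):
  15–19: 5 × 0.1669 × 0.9415 = 0.78568
  20–24: 5 × 0.3175 × 0.9285 = 1.47399
  25–29: 5 × 0.3512 × 0.9257 = 1.62553
  30–34: 5 × 0.2492 × 0.9224 = 1.14931
  35–39: 5 × 0.1012 × 0.9046 = 0.45773
  40–44: 5 × 0.0298 × 0.8893 = 0.13251
  45–49: 5 × 0.0043 × 0.8779 = 0.01887
Sum = 5.64362
NRR = 0.489 × 5.64362 = 2.75973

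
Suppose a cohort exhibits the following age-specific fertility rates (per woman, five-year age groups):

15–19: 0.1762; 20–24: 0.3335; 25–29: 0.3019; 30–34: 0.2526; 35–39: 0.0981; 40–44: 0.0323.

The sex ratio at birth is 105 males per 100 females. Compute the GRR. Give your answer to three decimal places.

2.914

Proportion female at birth = 100 / (100 + 105) = 0.48780.
Sum of ASFRs = 0.1762 + 0.3335 + 0.3019 + 0.2526 + 0.0981 + 0.0323 = 1.1946
TFR = 5 × 1.1946 = 5.973
GRR = 0.48780 × 5.973 = 2.91363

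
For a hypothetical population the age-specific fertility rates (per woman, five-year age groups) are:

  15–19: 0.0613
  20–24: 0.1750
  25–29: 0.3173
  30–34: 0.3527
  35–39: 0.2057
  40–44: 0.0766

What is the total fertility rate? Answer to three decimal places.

Sum of ASFRs = 0.0613 + 0.1750 + 0.3173 + 0.3527 + 0.2057 + 0.0766 = 1.1886
TFR = 5 × 1.1886 = 5.943

5.943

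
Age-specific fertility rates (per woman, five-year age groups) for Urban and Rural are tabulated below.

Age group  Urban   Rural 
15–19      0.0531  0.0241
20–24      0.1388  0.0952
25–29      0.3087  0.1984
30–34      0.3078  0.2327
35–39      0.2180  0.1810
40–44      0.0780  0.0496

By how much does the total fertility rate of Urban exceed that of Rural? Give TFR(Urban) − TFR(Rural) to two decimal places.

Urban:
  Sum of ASFRs = 0.0531 + 0.1388 + 0.3087 + 0.3078 + 0.2180 + 0.0780 = 1.1044
  TFR = 5 × 1.1044 = 5.522
Rural:
  Sum of ASFRs = 0.0241 + 0.0952 + 0.1984 + 0.2327 + 0.1810 + 0.0496 = 0.7810
  TFR = 5 × 0.7810 = 3.905
Difference = 5.522 − 3.905 = 1.617

1.62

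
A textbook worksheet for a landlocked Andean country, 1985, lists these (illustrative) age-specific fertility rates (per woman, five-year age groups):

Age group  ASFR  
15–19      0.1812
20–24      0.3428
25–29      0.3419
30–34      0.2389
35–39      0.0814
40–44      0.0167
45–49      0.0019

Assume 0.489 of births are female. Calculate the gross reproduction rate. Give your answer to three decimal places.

Proportion female at birth = 0.489.
Sum of ASFRs = 0.1812 + 0.3428 + 0.3419 + 0.2389 + 0.0814 + 0.0167 + 0.0019 = 1.2048
TFR = 5 × 1.2048 = 6.024
GRR = 0.489 × 6.024 = 2.94574

2.946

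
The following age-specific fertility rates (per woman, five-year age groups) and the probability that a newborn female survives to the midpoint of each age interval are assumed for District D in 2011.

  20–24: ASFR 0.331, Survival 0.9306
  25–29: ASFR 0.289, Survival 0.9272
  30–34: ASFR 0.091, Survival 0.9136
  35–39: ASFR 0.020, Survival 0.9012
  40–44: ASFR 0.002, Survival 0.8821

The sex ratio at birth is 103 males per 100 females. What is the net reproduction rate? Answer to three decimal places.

Proportion female at birth = 100 / (100 + 103) = 0.49261.
Weighting each age-specific rate by interval width and survival:
  20–24: 5 × 0.331 × 0.9306 = 1.54014
  25–29: 5 × 0.289 × 0.9272 = 1.33980
  30–34: 5 × 0.091 × 0.9136 = 0.41569
  35–39: 5 × 0.020 × 0.9012 = 0.09012
  40–44: 5 × 0.002 × 0.8821 = 0.00882
Sum = 3.39457
NRR = 0.49261 × 3.39457 = 1.67220
With NRR above 1 the population is above replacement fertility.

1.672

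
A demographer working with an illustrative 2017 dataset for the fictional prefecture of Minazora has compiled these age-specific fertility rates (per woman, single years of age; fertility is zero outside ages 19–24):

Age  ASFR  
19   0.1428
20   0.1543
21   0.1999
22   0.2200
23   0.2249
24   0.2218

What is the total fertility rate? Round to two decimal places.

Sum of ASFRs = 0.1428 + 0.1543 + 0.1999 + 0.2200 + 0.2249 + 0.2218 = 1.1637
TFR = 1.1637

1.16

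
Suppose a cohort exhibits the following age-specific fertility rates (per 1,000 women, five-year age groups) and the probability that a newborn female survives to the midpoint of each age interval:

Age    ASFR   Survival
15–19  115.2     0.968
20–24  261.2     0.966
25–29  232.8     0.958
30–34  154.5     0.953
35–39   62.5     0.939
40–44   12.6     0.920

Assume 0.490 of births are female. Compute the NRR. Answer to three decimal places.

Proportion female at birth = 0.490.
Each age group contributes 5 × ASFR × survival:
  15–19: 5 × 115.2/1000 × 0.968 = 0.55757
  20–24: 5 × 261.2/1000 × 0.966 = 1.26160
  25–29: 5 × 232.8/1000 × 0.958 = 1.11511
  30–34: 5 × 154.5/1000 × 0.953 = 0.73619
  35–39: 5 × 62.5/1000 × 0.939 = 0.29344
  40–44: 5 × 12.6/1000 × 0.920 = 0.05796
Sum = 4.02187
NRR = 0.490 × 4.02187 = 1.97072

1.971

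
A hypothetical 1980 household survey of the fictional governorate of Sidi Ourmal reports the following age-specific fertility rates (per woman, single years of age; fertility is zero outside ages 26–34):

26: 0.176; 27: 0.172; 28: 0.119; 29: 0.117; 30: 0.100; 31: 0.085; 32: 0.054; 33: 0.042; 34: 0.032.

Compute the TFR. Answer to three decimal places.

Sum of ASFRs = 0.176 + 0.172 + 0.119 + 0.117 + 0.100 + 0.085 + 0.054 + 0.042 + 0.032 = 0.897
TFR = 0.897

0.897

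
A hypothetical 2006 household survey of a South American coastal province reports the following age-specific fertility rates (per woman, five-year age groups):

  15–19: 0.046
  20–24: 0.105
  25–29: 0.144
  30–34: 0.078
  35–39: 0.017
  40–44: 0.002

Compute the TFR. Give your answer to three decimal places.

Sum of ASFRs = 0.046 + 0.105 + 0.144 + 0.078 + 0.017 + 0.002 = 0.392
TFR = 5 × 0.392 = 1.96

1.960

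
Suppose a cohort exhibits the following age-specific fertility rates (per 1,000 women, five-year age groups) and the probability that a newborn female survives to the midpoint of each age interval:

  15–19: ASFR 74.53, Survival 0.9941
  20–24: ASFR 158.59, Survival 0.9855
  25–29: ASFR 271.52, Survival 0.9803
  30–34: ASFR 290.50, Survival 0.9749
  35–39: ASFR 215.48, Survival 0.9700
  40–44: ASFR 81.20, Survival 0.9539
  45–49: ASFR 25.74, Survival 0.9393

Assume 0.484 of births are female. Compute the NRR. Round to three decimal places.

Proportion female at birth = 0.484.
Weighting each age-specific rate by interval width and survival:
  15–19: 5 × 74.53/1000 × 0.9941 = 0.37045
  20–24: 5 × 158.59/1000 × 0.9855 = 0.78145
  25–29: 5 × 271.52/1000 × 0.9803 = 1.33086
  30–34: 5 × 290.50/1000 × 0.9749 = 1.41604
  35–39: 5 × 215.48/1000 × 0.9700 = 1.04508
  40–44: 5 × 81.20/1000 × 0.9539 = 0.38728
  45–49: 5 × 25.74/1000 × 0.9393 = 0.12089
Sum = 5.45205
NRR = 0.484 × 5.45205 = 2.63879

2.639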